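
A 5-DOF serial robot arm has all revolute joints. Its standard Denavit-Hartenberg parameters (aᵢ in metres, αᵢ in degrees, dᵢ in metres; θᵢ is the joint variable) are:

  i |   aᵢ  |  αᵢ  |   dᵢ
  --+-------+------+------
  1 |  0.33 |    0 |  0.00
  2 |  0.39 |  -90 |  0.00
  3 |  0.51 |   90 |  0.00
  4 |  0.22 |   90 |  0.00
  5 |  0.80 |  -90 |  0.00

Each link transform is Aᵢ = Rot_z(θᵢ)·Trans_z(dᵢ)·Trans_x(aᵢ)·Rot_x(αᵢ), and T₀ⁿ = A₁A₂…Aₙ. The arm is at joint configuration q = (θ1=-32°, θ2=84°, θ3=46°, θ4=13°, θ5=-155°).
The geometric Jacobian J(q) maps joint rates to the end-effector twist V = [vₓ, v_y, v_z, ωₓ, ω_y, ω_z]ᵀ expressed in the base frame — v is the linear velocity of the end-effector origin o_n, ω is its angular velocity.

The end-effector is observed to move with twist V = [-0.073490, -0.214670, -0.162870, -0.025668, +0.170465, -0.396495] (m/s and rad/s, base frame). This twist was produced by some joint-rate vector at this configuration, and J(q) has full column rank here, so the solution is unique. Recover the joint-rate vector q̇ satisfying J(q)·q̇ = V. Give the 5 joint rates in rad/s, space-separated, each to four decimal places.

0.1410 -0.5400 0.4740 0.0870 0.3580

o_n = [0.4674, -0.1193, -0.2477]
J₁: ẑ×o_n = [0.1193, 0.4674, -0.0000], ω = ẑ
J2: z=[0.0000, 0.0000, 1.0000] o=[0.2799, -0.1749, 0.0000] → [-0.0555, 0.1876, 0.0000, 0.0000, 0.0000, 1.0000]
J3: z=[-0.7880, 0.6157, 0.0000] o=[0.5200, 0.1325, 0.0000] → [-0.1525, -0.1952, 0.2308, -0.7880, 0.6157, 0.0000]
J4: z=[0.4429, 0.5668, 0.6947] o=[0.7381, 0.4116, -0.3669] → [0.4364, -0.2408, -0.0817, 0.4429, 0.5668, 0.6947]
J5: z=[0.8640, -0.4767, -0.1618] o=[0.7908, 0.5594, -0.5211] → [-0.2401, -0.1838, -0.7406, 0.8640, -0.4767, -0.1618]
q̇ = J⁺·V = [0.1410, -0.5400, 0.4740, 0.0870, 0.3580]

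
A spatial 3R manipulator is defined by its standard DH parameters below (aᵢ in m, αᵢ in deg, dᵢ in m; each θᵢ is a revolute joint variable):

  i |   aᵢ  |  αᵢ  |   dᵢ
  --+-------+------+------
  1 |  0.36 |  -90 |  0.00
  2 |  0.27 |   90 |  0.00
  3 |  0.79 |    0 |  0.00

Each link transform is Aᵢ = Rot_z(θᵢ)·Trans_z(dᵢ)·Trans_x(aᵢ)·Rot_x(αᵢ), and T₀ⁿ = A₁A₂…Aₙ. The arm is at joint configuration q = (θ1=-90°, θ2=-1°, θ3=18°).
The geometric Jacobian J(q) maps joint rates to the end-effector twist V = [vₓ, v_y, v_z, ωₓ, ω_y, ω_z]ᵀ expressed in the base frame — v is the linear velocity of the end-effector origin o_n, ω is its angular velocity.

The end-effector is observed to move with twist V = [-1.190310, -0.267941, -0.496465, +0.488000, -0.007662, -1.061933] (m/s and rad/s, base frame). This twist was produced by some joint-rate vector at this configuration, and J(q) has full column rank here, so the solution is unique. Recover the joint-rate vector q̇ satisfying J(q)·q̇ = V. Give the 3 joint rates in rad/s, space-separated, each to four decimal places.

o_n = [0.2441, -1.3812, 0.0178]
J₁: ẑ×o_n = [1.3812, 0.2441, -0.0000], ω = ẑ
J2: z=[1.0000, 0.0000, 0.0000] o=[0.0000, -0.3600, 0.0000] → [0.0000, -0.0178, -1.0212, 1.0000, 0.0000, 0.0000]
J3: z=[-0.0000, 0.0175, 0.9998] o=[0.0000, -0.6300, 0.0047] → [0.7513, 0.2441, -0.0043, -0.0000, 0.0175, 0.9998]
q̇ = J⁺·V = [-0.6230, 0.4880, -0.4390]

-0.6230 0.4880 -0.4390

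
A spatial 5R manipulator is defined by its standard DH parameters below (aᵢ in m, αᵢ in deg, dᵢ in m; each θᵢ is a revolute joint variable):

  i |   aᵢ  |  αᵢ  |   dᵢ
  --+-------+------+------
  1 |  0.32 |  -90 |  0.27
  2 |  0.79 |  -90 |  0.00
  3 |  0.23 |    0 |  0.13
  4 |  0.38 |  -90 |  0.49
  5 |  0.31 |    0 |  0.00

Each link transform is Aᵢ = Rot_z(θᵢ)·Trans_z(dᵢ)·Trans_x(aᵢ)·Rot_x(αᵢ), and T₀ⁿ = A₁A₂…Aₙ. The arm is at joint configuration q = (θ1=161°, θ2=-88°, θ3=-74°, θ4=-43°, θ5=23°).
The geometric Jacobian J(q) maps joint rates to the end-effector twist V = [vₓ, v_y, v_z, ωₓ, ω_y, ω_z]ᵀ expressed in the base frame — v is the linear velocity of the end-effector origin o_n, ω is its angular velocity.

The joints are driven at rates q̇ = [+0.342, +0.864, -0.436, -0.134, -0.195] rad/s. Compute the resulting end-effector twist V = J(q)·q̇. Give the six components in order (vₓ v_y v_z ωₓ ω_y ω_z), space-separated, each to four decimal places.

-0.2637 -0.0816 -0.8941 0.2919 -0.9207 0.1883

o_n = [-1.0572, -0.4968, 0.8036]
J₁: ẑ×o_n = [0.4968, -1.0572, 0.0000], ω = ẑ
J2: z=[-0.3256, -0.9455, 0.0000] o=[-0.3026, 0.1042, 0.2700] → [-0.5045, 0.1737, -0.5178, -0.3256, -0.9455, 0.0000]
J3: z=[-0.9449, 0.3254, -0.0349] o=[-0.3286, 0.1132, 1.0595] → [-0.1046, -0.2164, 0.8134, -0.9449, 0.3254, -0.0349]
J4: z=[-0.9449, 0.3254, -0.0349] o=[-0.5255, -0.0529, 1.1183] → [-0.1179, -0.2789, 0.5925, -0.9449, 0.3254, -0.0349]
J5: z=[-0.1772, -0.4191, 0.8905] o=[-1.0931, -0.2155, 0.9288] → [0.3030, 0.0098, 0.0649, -0.1772, -0.4191, 0.8905]
V = J·q̇ = [-0.2637, -0.0816, -0.8941, 0.2919, -0.9207, 0.1883]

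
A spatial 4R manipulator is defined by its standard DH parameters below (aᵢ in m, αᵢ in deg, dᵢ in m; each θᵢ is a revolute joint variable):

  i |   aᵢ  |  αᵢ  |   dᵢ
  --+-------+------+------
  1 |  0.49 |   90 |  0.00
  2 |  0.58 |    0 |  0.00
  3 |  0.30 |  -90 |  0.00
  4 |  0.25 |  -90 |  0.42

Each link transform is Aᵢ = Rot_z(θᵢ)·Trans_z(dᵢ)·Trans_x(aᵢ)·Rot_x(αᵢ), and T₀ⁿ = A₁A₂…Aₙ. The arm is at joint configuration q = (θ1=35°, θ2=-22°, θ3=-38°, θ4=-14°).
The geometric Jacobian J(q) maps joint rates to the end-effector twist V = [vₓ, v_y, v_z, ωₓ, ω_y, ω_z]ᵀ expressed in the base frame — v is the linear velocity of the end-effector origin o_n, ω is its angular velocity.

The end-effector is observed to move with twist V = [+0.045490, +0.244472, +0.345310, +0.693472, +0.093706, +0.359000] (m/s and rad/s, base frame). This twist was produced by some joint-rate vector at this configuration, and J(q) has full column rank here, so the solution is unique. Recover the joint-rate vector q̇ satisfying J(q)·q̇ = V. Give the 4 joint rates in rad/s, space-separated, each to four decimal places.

-0.0000 0.3330 -0.0120 0.7180

o_n = [1.3968, 0.9042, -0.4772]
J₁: ẑ×o_n = [-0.9042, 1.3968, 0.0000], ω = ẑ
J2: z=[0.5736, -0.8192, 0.0000] o=[0.4014, 0.2811, 0.0000] → [0.3909, 0.2737, 1.1728, 0.5736, -0.8192, 0.0000]
J3: z=[0.5736, -0.8192, 0.0000] o=[0.8419, 0.5895, -0.2173] → [0.2129, 0.1491, 0.6350, 0.5736, -0.8192, 0.0000]
J4: z=[0.7094, 0.4967, 0.5000] o=[0.9648, 0.6755, -0.4771] → [-0.1144, 0.2161, -0.0524, 0.7094, 0.4967, 0.5000]
q̇ = J⁺·V = [-0.0000, 0.3330, -0.0120, 0.7180]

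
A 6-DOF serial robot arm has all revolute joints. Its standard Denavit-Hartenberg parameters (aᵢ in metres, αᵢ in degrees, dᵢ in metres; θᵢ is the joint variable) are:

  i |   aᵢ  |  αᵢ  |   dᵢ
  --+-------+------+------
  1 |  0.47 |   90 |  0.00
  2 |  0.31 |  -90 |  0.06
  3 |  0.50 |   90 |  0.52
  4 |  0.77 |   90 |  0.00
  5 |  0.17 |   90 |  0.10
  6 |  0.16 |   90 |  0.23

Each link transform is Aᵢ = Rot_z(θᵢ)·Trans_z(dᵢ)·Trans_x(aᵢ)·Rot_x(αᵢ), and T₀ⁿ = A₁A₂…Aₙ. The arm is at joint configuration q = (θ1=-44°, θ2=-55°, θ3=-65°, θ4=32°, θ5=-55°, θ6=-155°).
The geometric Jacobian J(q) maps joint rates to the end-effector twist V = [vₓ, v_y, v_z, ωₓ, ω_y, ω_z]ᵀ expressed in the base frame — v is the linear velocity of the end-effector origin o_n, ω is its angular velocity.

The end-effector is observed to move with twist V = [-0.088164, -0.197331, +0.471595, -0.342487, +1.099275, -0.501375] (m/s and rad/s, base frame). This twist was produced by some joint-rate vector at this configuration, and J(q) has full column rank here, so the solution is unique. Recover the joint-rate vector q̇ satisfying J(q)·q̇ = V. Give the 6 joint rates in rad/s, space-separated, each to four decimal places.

o_n = [0.5369, -1.8007, -0.2574]
J₁: ẑ×o_n = [1.8007, 0.5369, -0.0000], ω = ẑ
J2: z=[-0.6947, -0.7193, 0.0000] o=[0.3381, -0.3265, 0.0000] → [0.1852, -0.1788, 1.1670, -0.6947, -0.7193, 0.0000]
J3: z=[0.5892, -0.5690, 0.5736] o=[0.4243, -0.4932, -0.2539] → [0.7519, 0.0666, -0.7064, 0.5892, -0.5690, 0.5736]
J4: z=[-0.6675, 0.0571, 0.7424] o=[0.5031, -1.1992, -0.1288] → [0.4392, -0.0608, 0.3995, -0.6675, 0.0571, 0.7424]
J5: z=[-0.7409, 0.0479, -0.6699] o=[0.4463, -1.9671, -0.1208] → [0.1050, -0.1619, -0.1277, -0.7409, 0.0479, -0.6699]
J6: z=[0.4433, 0.7841, -0.4343] o=[0.4580, -2.0675, -0.2902] → [0.1416, -0.0488, 0.0564, 0.4433, 0.7841, -0.4343]
q̇ = J⁺·V = [-0.1060, -0.0670, -0.4120, 0.5900, 0.2540, 0.9830]

-0.1060 -0.0670 -0.4120 0.5900 0.2540 0.9830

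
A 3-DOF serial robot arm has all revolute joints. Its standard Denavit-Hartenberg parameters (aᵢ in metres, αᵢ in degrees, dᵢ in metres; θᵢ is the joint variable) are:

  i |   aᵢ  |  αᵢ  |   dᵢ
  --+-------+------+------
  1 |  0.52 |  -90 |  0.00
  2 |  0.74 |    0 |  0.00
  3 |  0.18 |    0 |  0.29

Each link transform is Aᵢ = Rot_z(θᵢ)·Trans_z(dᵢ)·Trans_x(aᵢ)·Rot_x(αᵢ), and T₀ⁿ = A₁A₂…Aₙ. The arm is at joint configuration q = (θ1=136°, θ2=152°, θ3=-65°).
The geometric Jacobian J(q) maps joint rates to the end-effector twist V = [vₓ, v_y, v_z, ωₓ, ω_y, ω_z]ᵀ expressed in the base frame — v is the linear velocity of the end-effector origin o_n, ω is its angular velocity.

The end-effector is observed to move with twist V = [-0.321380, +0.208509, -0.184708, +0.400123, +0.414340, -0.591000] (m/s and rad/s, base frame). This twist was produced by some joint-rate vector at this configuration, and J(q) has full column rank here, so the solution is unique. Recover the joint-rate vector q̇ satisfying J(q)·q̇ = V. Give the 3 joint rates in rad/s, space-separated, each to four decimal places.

o_n = [-0.1123, -0.2947, -0.5272]
J₁: ẑ×o_n = [0.2947, -0.1123, 0.0000], ω = ẑ
J2: z=[-0.6947, -0.7193, 0.0000] o=[-0.3741, 0.3612, 0.0000] → [0.3792, -0.3662, 0.6440, -0.6947, -0.7193, 0.0000]
J3: z=[-0.6947, -0.7193, 0.0000] o=[0.0959, -0.0927, -0.3474] → [0.1293, -0.1249, -0.0094, -0.6947, -0.7193, 0.0000]
q̇ = J⁺·V = [-0.5910, -0.2910, -0.2850]

-0.5910 -0.2910 -0.2850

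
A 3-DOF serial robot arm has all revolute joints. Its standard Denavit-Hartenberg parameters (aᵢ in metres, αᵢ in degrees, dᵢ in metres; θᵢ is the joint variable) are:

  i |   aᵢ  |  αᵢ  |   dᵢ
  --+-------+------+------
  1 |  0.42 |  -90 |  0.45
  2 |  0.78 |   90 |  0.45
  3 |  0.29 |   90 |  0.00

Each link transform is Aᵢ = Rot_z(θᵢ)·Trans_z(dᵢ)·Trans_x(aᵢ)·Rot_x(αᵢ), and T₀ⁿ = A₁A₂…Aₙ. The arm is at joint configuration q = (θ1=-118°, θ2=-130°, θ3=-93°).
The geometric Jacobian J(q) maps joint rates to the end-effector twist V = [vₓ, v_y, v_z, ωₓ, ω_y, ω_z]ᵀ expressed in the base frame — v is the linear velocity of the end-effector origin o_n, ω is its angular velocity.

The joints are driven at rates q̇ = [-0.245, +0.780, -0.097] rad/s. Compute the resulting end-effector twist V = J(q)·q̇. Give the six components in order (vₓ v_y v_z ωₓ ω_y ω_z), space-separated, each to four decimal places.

o_n = [0.1752, -0.0121, 1.0359]
J₁: ẑ×o_n = [0.0121, 0.1752, -0.0000], ω = ẑ
J2: z=[0.8829, -0.4695, 0.0000] o=[-0.1972, -0.3708, 0.4500] → [-0.2751, -0.5173, 0.4916, 0.8829, -0.4695, 0.0000]
J3: z=[0.3596, 0.6764, -0.6428] o=[0.4355, -0.1394, 1.0475] → [0.0740, 0.1715, 0.2218, 0.3596, 0.6764, -0.6428]
V = J·q̇ = [-0.2247, -0.4631, 0.3619, 0.6538, -0.4318, -0.1826]

-0.2247 -0.4631 0.3619 0.6538 -0.4318 -0.1826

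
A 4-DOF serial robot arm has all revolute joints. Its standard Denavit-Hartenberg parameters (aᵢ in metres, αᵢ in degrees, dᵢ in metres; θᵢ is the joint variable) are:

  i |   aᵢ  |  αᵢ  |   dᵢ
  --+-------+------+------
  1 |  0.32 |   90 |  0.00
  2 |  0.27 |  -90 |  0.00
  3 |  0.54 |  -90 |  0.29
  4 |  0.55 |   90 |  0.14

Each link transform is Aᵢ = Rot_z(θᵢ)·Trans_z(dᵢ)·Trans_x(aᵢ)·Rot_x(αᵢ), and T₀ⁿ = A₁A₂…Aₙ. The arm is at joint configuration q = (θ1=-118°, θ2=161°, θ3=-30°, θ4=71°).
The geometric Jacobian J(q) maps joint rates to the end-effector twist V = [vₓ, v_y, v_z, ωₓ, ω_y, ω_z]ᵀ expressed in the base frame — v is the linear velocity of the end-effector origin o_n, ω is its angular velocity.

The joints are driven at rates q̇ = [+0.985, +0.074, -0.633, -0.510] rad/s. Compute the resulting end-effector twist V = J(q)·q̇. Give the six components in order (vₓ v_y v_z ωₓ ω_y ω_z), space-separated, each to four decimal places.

o_n = [0.0316, 0.5669, 0.5309]
J₁: ẑ×o_n = [-0.5669, 0.0316, 0.0000], ω = ẑ
J2: z=[-0.8829, 0.4695, 0.0000] o=[-0.1502, -0.2825, 0.0000] → [0.2493, 0.4688, -0.8354, -0.8829, 0.4695, 0.0000]
J3: z=[0.1528, 0.2875, -0.9455] o=[-0.0304, -0.0571, 0.0879] → [0.7174, -0.1263, 0.0776, 0.1528, 0.2875, -0.9455]
J4: z=[0.9866, 0.0108, 0.1628] o=[-0.0169, 0.5434, -0.0340] → [0.0023, -0.5495, 0.0227, 0.9866, 0.0108, 0.1628]
V = J·q̇ = [-0.9953, 0.4260, -0.1225, -0.6653, -0.1528, 1.5005]

-0.9953 0.4260 -0.1225 -0.6653 -0.1528 1.5005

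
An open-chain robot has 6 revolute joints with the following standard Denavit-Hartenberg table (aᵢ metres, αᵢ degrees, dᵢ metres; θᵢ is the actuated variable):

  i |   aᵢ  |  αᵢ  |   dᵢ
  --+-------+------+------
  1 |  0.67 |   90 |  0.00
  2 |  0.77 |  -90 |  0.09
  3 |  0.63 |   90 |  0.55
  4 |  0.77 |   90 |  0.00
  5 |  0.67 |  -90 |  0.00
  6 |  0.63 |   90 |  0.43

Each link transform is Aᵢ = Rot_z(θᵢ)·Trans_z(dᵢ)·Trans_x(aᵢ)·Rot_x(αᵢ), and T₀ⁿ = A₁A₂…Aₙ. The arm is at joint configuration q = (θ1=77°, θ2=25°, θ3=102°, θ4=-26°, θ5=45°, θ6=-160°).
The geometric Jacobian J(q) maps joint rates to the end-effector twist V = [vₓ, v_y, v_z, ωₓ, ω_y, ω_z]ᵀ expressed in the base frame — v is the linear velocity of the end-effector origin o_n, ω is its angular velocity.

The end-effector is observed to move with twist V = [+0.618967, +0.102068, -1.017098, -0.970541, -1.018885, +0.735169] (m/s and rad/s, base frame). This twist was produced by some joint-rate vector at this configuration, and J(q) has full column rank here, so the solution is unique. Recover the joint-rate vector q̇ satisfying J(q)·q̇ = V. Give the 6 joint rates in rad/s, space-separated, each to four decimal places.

-0.5540 -0.4850 0.9110 -0.5230 -0.8410 0.0430

o_n = [-0.6172, 1.6235, 0.5016]
J₁: ẑ×o_n = [-1.6235, -0.6172, 0.0000], ω = ẑ
J2: z=[0.9744, -0.2250, 0.0000] o=[0.1507, 0.6528, 0.0000] → [-0.1128, -0.4888, 0.7731, 0.9744, -0.2250, 0.0000]
J3: z=[-0.0951, -0.4118, 0.9063] o=[0.3954, 1.3126, 0.3254] → [-0.3544, -0.9010, -0.4466, -0.0951, -0.4118, 0.9063]
J4: z=[-0.0032, 0.9106, 0.4134] o=[-0.2840, 1.1090, 0.7685] → [-0.4557, -0.1386, 0.3018, -0.0032, 0.9106, 0.4134]
J5: z=[0.5218, 0.3541, -0.7761] o=[-0.9409, 1.2732, 0.4018] → [0.3072, -0.3032, 0.0682, 0.5218, 0.3541, -0.7761]
J6: z=[0.6010, 0.4931, 0.6291] o=[-1.3465, 1.8057, 0.3720] → [0.1785, 0.3809, -0.4690, 0.6010, 0.4931, 0.6291]
q̇ = J⁺·V = [-0.5540, -0.4850, 0.9110, -0.5230, -0.8410, 0.0430]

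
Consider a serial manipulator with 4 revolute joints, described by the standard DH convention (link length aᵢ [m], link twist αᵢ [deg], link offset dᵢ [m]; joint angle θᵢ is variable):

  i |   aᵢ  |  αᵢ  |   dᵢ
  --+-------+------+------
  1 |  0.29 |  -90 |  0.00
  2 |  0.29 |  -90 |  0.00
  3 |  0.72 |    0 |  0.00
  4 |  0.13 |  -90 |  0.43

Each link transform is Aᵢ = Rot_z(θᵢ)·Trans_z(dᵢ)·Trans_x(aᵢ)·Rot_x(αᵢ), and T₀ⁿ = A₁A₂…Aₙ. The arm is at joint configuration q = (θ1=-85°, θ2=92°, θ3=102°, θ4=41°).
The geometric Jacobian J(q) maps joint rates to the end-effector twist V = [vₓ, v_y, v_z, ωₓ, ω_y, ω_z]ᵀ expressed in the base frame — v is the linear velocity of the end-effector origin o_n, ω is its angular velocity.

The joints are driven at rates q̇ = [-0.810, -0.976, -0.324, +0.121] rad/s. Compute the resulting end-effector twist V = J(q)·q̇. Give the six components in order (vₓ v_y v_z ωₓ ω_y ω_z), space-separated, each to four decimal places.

-0.0097 0.6229 -0.6646 -0.9546 -0.2872 -0.8171

o_n = [-0.7918, 0.0723, -0.0215]
J₁: ẑ×o_n = [-0.0723, -0.7918, 0.0000], ω = ẑ
J2: z=[0.9962, 0.0872, 0.0000] o=[0.0253, -0.2889, 0.0000] → [-0.0019, 0.0214, 0.4310, 0.9962, 0.0872, 0.0000]
J3: z=[-0.0871, 0.9956, 0.0349] o=[0.0244, -0.2788, -0.2898] → [0.2549, -0.0051, 0.7820, -0.0871, 0.9956, 0.0349]
J4: z=[-0.0871, 0.9956, 0.0349] o=[-0.6767, -0.3454, -0.1402] → [0.1037, 0.0063, 0.0782, -0.0871, 0.9956, 0.0349]
V = J·q̇ = [-0.0097, 0.6229, -0.6646, -0.9546, -0.2872, -0.8171]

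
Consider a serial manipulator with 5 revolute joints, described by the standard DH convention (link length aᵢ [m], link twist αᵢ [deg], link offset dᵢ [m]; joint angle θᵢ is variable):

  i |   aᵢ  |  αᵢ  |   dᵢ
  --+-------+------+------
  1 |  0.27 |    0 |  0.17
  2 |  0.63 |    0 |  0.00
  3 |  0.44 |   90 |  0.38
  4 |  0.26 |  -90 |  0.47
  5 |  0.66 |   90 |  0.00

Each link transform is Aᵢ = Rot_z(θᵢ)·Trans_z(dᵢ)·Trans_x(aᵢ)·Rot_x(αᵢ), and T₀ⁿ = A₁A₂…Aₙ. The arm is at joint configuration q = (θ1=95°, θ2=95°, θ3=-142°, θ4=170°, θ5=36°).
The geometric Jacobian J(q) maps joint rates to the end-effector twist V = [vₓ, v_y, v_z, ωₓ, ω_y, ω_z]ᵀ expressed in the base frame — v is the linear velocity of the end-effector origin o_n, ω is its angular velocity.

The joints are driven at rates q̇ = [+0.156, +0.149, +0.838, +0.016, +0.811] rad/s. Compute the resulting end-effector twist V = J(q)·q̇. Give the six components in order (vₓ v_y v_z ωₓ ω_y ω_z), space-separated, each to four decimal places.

0.2286 0.1337 -0.0671 -0.0823 -0.1154 0.3443

o_n = [-0.8117, -0.1494, 0.6879]
J₁: ẑ×o_n = [0.1494, -0.8117, 0.0000], ω = ẑ
J2: z=[0.0000, 0.0000, 1.0000] o=[-0.0235, 0.2690, 0.1700] → [0.4184, -0.7882, 0.0000, 0.0000, 0.0000, 1.0000]
J3: z=[0.0000, 0.0000, 1.0000] o=[-0.6440, 0.1596, 0.1700] → [0.3090, -0.1678, 0.0000, 0.0000, 0.0000, 1.0000]
J4: z=[0.7431, -0.6691, 0.0000] o=[-0.3495, 0.4866, 0.5500] → [-0.0923, -0.1025, -0.7819, 0.7431, -0.6691, 0.0000]
J5: z=[-0.1162, -0.1290, -0.9848] o=[-0.1716, -0.0182, 0.5951] → [-0.1412, 0.6412, -0.0674, -0.1162, -0.1290, -0.9848]
V = J·q̇ = [0.2286, 0.1337, -0.0671, -0.0823, -0.1154, 0.3443]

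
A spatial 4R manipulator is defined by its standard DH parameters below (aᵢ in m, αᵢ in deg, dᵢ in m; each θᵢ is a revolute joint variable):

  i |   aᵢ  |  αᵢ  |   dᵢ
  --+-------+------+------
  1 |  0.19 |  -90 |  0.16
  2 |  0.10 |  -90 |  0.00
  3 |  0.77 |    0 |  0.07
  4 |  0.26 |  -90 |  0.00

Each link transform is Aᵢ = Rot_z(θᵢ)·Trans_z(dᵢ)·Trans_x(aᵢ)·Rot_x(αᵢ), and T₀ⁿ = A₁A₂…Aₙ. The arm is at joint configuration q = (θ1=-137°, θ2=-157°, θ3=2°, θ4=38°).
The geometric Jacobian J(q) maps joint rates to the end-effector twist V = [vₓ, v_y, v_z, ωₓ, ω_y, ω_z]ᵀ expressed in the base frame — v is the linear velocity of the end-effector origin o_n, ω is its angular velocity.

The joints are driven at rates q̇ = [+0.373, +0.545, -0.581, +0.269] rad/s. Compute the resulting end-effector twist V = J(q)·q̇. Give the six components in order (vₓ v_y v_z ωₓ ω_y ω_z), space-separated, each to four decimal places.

-0.0471 -0.3493 0.5477 0.4608 -0.3154 0.0858

o_n = [0.4282, 0.6646, 0.6420]
J₁: ẑ×o_n = [-0.6646, 0.4282, 0.0000], ω = ẑ
J2: z=[0.6820, -0.7314, 0.0000] o=[-0.1390, -0.1296, 0.1600] → [-0.3525, -0.3287, 0.9564, 0.6820, -0.7314, 0.0000]
J3: z=[-0.2858, -0.2665, 0.9205] o=[-0.0716, -0.0668, 0.1991] → [-0.7913, 0.5867, -0.0758, -0.2858, -0.2665, 0.9205]
J4: z=[-0.2858, -0.2665, 0.9205] o=[0.4081, 0.4173, 0.5642] → [-0.2483, 0.0407, -0.0653, -0.2858, -0.2665, 0.9205]
V = J·q̇ = [-0.0471, -0.3493, 0.5477, 0.4608, -0.3154, 0.0858]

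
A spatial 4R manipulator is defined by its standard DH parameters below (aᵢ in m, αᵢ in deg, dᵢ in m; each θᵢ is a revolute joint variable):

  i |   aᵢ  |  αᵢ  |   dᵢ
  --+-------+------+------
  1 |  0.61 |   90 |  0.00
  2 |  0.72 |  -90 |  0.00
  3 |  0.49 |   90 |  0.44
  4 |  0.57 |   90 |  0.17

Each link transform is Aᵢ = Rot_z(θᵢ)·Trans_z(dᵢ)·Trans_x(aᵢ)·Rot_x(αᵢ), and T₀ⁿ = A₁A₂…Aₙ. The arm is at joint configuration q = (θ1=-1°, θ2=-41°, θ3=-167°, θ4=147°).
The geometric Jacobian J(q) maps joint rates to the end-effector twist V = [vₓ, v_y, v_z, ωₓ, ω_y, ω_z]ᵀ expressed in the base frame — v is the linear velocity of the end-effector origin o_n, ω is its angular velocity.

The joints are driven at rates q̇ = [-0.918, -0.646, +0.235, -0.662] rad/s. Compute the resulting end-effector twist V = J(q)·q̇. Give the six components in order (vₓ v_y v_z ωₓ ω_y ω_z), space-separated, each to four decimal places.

o_n = [1.6107, 0.1349, 0.1267]
J₁: ẑ×o_n = [-0.1349, 1.6107, 0.0000], ω = ẑ
J2: z=[-0.0175, -0.9998, 0.0000] o=[0.6099, -0.0106, 0.0000] → [-0.1267, 0.0022, 0.9981, -0.0175, -0.9998, 0.0000]
J3: z=[0.6560, -0.0114, 0.7547] o=[1.1532, -0.0201, -0.4724] → [-0.1238, -0.0477, 0.1069, 0.6560, -0.0114, 0.7547]
J4: z=[-0.1527, 0.9772, 0.1476] o=[1.0796, -0.1291, 0.1729] → [-0.0841, 0.0713, -0.5592, -0.1527, 0.9772, 0.1476]
V = J·q̇ = [0.2322, -1.5385, -0.2494, 0.2665, -0.0037, -0.8383]

0.2322 -1.5385 -0.2494 0.2665 -0.0037 -0.8383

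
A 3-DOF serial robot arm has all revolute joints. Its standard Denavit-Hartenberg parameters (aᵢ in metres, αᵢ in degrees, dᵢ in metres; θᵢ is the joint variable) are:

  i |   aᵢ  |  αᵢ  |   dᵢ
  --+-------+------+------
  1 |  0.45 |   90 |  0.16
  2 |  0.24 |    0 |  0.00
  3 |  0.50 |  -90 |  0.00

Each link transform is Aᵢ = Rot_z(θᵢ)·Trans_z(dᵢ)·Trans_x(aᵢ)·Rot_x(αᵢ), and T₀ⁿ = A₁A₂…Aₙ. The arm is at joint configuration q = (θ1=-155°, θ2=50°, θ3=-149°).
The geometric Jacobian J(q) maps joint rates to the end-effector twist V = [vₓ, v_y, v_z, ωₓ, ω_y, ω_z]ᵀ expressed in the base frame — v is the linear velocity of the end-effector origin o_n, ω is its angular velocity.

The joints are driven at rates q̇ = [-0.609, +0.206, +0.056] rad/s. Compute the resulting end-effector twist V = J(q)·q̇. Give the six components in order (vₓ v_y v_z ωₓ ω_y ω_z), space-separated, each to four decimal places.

o_n = [-0.4768, -0.2223, -0.1500]
J₁: ẑ×o_n = [0.2223, -0.4768, 0.0000], ω = ẑ
J2: z=[-0.4226, 0.9063, 0.0000] o=[-0.4078, -0.1902, 0.1600] → [-0.2809, -0.1310, 0.0761, -0.4226, 0.9063, 0.0000]
J3: z=[-0.4226, 0.9063, 0.0000] o=[-0.5477, -0.2554, 0.3439] → [-0.4476, -0.2087, -0.0782, -0.4226, 0.9063, 0.0000]
V = J·q̇ = [-0.2183, 0.2517, 0.0113, -0.1107, 0.2375, -0.6090]

-0.2183 0.2517 0.0113 -0.1107 0.2375 -0.6090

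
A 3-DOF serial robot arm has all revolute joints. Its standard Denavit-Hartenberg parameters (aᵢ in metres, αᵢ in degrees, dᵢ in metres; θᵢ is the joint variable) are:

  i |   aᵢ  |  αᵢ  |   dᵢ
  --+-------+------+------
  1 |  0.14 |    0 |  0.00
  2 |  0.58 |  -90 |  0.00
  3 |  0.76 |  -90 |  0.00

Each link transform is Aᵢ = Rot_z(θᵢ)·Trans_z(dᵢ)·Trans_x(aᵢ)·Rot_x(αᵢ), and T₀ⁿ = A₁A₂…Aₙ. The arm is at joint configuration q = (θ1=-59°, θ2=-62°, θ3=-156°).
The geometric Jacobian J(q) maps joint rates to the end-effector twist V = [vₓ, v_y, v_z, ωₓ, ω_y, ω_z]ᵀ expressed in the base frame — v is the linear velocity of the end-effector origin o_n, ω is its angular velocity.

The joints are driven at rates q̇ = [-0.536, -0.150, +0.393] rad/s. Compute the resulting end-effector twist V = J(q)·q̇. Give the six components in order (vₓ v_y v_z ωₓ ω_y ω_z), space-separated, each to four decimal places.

-0.0597 -0.1832 0.2729 0.3369 -0.2024 -0.6860

o_n = [0.1310, -0.0220, 0.3091]
J₁: ẑ×o_n = [0.0220, 0.1310, -0.0000], ω = ẑ
J2: z=[0.0000, 0.0000, 1.0000] o=[0.0721, -0.1200, 0.0000] → [-0.0980, 0.0589, 0.0000, 0.0000, 0.0000, 1.0000]
J3: z=[0.8572, -0.5150, 0.0000] o=[-0.2266, -0.6172, 0.0000] → [-0.1592, -0.2650, 0.6943, 0.8572, -0.5150, 0.0000]
V = J·q̇ = [-0.0597, -0.1832, 0.2729, 0.3369, -0.2024, -0.6860]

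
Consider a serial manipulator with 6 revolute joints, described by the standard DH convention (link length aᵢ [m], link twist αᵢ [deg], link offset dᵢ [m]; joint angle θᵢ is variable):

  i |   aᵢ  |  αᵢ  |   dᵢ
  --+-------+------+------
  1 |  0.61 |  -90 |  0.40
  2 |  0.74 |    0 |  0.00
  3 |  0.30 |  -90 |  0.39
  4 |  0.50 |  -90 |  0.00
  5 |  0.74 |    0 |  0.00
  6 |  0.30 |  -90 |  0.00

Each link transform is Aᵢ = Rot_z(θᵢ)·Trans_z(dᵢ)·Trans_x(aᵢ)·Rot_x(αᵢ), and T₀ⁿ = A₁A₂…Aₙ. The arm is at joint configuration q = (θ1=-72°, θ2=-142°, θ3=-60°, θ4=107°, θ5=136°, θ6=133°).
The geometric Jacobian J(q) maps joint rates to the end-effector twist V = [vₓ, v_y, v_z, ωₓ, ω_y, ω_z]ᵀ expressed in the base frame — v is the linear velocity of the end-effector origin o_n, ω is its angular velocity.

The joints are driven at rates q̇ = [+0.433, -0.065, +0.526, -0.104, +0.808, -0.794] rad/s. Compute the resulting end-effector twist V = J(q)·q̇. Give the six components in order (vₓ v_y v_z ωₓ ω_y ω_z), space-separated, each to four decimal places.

o_n = [0.3490, 0.3040, 0.5406]
J₁: ẑ×o_n = [-0.3040, 0.3490, 0.0000], ω = ẑ
J2: z=[0.9511, 0.3090, 0.0000] o=[0.1885, -0.5801, 0.4000] → [0.0434, -0.1337, 0.7913, 0.9511, 0.3090, 0.0000]
J3: z=[0.9511, 0.3090, 0.0000] o=[0.0083, -0.0256, 0.8556] → [-0.0973, 0.2996, 0.2081, 0.9511, 0.3090, 0.0000]
J4: z=[-0.1158, 0.3563, 0.9272] o=[0.2933, 0.3595, 0.7432] → [-0.0207, 0.0283, -0.0135, -0.1158, 0.3563, 0.9272]
J5: z=[0.5521, -0.7529, 0.3582] o=[-0.1196, 0.0828, 0.7980] → [0.1146, 0.3100, 0.4750, 0.5521, -0.7529, 0.3582]
J6: z=[0.5521, -0.7529, 0.3582] o=[0.3794, 0.1942, 0.2631] → [-0.2483, -0.1641, 0.0377, 0.5521, -0.7529, 0.3582]
V = J·q̇ = [0.1062, 0.6952, 0.4133, 0.4582, 0.0949, 0.3416]

0.1062 0.6952 0.4133 0.4582 0.0949 0.3416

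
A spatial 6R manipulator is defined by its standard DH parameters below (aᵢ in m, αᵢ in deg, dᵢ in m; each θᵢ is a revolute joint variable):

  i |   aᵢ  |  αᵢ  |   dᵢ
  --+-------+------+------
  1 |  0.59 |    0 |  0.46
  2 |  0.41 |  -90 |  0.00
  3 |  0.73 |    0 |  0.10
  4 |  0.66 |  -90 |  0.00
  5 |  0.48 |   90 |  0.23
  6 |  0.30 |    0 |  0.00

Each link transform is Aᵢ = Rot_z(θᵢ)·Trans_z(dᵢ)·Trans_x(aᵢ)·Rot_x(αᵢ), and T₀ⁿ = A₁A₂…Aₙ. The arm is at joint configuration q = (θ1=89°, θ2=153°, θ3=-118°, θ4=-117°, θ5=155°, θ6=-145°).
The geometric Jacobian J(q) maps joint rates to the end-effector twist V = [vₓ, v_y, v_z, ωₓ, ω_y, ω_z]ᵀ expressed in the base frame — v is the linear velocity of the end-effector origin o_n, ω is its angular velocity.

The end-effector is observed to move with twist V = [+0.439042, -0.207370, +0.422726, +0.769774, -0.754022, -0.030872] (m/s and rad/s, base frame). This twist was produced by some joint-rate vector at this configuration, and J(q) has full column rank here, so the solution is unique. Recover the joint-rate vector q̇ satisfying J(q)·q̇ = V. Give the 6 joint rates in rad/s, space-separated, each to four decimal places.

-0.8390 0.6890 0.8520 -0.4020 -0.1810 -0.6440

o_n = [0.1224, 0.7987, 0.7710]
J₁: ẑ×o_n = [-0.7987, 0.1224, 0.0000], ω = ẑ
J2: z=[0.0000, 0.0000, 1.0000] o=[0.0103, 0.5899, 0.4600] → [-0.2087, 0.1121, 0.0000, 0.0000, 0.0000, 1.0000]
J3: z=[0.8829, -0.4695, 0.0000] o=[-0.1822, 0.2279, 0.4600] → [-0.1460, -0.2746, 0.6470, 0.8829, -0.4695, 0.0000]
J4: z=[0.8829, -0.4695, 0.0000] o=[0.0670, 0.4836, 1.1046] → [0.1566, 0.2945, 0.3042, 0.8829, -0.4695, 0.0000]
J5: z=[0.3846, 0.7233, 0.5736] o=[0.2447, 0.8178, 0.5639] → [0.1608, -0.1498, 0.0811, 0.3846, 0.7233, 0.5736]
J6: z=[-0.6864, 0.6395, -0.3462] o=[0.0369, 0.8591, 1.0522] → [-0.2007, -0.2226, -0.0132, -0.6864, 0.6395, -0.3462]
q̇ = J⁺·V = [-0.8390, 0.6890, 0.8520, -0.4020, -0.1810, -0.6440]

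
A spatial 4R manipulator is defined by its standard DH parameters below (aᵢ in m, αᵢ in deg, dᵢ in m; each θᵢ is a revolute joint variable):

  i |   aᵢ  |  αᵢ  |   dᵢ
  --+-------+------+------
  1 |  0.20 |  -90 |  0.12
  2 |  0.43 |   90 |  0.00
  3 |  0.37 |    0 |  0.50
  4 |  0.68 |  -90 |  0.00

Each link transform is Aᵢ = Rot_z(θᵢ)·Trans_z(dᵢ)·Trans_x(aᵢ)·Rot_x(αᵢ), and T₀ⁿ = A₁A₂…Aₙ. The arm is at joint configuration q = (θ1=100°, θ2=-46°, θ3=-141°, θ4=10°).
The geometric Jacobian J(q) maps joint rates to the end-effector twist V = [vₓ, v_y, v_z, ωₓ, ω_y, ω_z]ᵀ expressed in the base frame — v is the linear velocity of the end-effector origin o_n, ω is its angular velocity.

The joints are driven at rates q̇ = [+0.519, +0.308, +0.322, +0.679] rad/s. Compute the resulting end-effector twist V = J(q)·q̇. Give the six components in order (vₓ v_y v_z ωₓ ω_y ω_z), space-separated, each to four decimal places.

o_n = [0.7991, -0.2354, 0.2489]
J₁: ẑ×o_n = [0.2354, 0.7991, -0.0000], ω = ẑ
J2: z=[-0.9848, -0.1736, 0.0000] o=[-0.0347, 0.1970, 0.1200] → [-0.0224, 0.1269, 0.5706, -0.9848, -0.1736, 0.0000]
J3: z=[0.1249, -0.7084, 0.6947] o=[-0.0866, 0.4911, 0.4293] → [0.6325, 0.6378, 0.5367, 0.1249, -0.7084, 0.6947]
J4: z=[0.1249, -0.7084, 0.6947] o=[0.2399, -0.0194, 0.5698] → [0.3774, 0.4286, 0.3692, 0.1249, -0.7084, 0.6947]
V = J·q̇ = [0.5752, 0.9502, 0.5992, -0.1783, -0.7626, 1.2144]

0.5752 0.9502 0.5992 -0.1783 -0.7626 1.2144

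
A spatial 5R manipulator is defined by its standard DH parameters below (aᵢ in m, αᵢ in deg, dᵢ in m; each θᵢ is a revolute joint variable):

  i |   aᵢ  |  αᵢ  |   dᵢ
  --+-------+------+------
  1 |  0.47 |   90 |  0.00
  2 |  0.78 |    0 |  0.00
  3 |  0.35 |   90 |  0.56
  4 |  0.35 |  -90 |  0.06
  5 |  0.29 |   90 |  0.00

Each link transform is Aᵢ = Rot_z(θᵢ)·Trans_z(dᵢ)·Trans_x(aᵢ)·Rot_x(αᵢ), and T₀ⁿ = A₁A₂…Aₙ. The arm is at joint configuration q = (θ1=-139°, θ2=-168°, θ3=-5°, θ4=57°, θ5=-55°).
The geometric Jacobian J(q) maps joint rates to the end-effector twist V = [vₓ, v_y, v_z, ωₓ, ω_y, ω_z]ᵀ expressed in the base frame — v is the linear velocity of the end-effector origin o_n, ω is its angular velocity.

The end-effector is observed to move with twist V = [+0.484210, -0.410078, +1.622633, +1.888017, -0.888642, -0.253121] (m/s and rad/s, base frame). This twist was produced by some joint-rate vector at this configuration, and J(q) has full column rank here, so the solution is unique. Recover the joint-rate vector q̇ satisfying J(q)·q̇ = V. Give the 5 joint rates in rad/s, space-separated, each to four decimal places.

o_n = [0.0698, 1.3765, 0.0562]
J₁: ẑ×o_n = [-1.3765, 0.0698, 0.0000], ω = ẑ
J2: z=[-0.6561, 0.7547, 0.0000] o=[-0.3547, -0.3083, 0.0000] → [0.0424, 0.0369, -1.4257, -0.6561, 0.7547, 0.0000]
J3: z=[-0.6561, 0.7547, 0.0000] o=[0.2211, 0.1922, -0.1622] → [0.1648, 0.1433, -0.6628, -0.6561, 0.7547, 0.0000]
J4: z=[0.0920, 0.0800, 0.9925] o=[0.1159, 0.8427, -0.2048] → [-0.5089, -0.0697, 0.0528, 0.0920, 0.0800, 0.9925]
J5: z=[-0.9856, -0.1351, 0.1022] o=[0.0716, 1.1932, -0.1685] → [-0.0491, 0.2213, -0.1809, -0.9856, -0.1351, 0.1022]
q̇ = J⁺·V = [-0.5860, -0.6620, -0.7310, 0.4330, -0.9480]

-0.5860 -0.6620 -0.7310 0.4330 -0.9480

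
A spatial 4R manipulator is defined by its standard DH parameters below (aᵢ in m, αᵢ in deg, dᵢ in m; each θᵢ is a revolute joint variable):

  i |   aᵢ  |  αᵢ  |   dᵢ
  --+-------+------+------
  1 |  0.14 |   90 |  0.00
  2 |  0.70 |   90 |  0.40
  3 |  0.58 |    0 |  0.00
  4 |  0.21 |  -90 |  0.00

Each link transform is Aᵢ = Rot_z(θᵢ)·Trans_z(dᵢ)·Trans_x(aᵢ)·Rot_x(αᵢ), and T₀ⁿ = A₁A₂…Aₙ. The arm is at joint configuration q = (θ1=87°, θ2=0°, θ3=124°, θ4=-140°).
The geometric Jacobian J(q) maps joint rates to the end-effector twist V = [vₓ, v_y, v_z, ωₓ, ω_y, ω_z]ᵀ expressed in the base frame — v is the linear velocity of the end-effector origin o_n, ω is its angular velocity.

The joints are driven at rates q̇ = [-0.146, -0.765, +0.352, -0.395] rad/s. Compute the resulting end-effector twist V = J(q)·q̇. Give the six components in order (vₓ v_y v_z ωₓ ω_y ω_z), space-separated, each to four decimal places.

o_n = [0.8594, 0.6735, 0.0000]
J₁: ẑ×o_n = [-0.6735, 0.8594, 0.0000], ω = ẑ
J2: z=[0.9986, -0.0523, 0.0000] o=[0.0073, 0.1398, 0.0000] → [-0.0000, -0.0000, 0.5775, 0.9986, -0.0523, 0.0000]
J3: z=[0.0000, -0.0000, -1.0000] o=[0.4434, 0.8179, 0.0000] → [-0.1444, -0.4160, -0.0000, 0.0000, -0.0000, -1.0000]
J4: z=[0.0000, -0.0000, -1.0000] o=[0.9066, 0.4689, 0.0000] → [0.2046, 0.0472, 0.0000, 0.0000, -0.0000, -1.0000]
V = J·q̇ = [-0.0333, -0.2906, -0.4418, -0.7640, 0.0400, -0.1030]

-0.0333 -0.2906 -0.4418 -0.7640 0.0400 -0.1030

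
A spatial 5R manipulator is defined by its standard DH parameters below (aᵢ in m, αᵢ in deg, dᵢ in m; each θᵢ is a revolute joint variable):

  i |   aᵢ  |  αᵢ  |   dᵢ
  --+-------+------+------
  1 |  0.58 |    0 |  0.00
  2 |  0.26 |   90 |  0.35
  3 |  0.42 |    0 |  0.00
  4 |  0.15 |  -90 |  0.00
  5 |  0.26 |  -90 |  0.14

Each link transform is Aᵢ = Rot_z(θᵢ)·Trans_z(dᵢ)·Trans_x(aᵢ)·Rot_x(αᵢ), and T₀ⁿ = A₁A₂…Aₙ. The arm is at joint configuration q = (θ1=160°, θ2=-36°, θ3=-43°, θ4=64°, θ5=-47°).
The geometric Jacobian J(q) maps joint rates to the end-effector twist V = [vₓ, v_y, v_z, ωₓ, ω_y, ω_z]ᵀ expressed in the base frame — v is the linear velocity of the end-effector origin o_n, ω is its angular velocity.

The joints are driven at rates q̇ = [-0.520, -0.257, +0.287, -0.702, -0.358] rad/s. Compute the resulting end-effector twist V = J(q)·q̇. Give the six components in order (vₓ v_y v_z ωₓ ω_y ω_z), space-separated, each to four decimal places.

o_n = [-0.8474, 0.9866, 0.3116]
J₁: ẑ×o_n = [-0.9866, -0.8474, 0.0000], ω = ẑ
J2: z=[0.0000, 0.0000, 1.0000] o=[-0.5450, 0.1984, 0.0000] → [-0.7883, -0.3023, 0.0000, 0.0000, 0.0000, 1.0000]
J3: z=[0.8290, 0.5592, 0.0000] o=[-0.6904, 0.4139, 0.3500] → [-0.0215, 0.0319, 0.5626, 0.8290, 0.5592, 0.0000]
J4: z=[0.8290, 0.5592, 0.0000] o=[-0.8622, 0.6686, 0.0636] → [0.1387, -0.2056, 0.2554, 0.8290, 0.5592, 0.0000]
J5: z=[0.2004, -0.2971, 0.9336] o=[-0.9405, 0.7847, 0.1173] → [-0.2463, 0.0480, 0.0681, 0.2004, -0.2971, 0.9336]
V = J·q̇ = [0.7003, 0.6546, -0.0422, -0.4158, -0.1257, -1.1112]

0.7003 0.6546 -0.0422 -0.4158 -0.1257 -1.1112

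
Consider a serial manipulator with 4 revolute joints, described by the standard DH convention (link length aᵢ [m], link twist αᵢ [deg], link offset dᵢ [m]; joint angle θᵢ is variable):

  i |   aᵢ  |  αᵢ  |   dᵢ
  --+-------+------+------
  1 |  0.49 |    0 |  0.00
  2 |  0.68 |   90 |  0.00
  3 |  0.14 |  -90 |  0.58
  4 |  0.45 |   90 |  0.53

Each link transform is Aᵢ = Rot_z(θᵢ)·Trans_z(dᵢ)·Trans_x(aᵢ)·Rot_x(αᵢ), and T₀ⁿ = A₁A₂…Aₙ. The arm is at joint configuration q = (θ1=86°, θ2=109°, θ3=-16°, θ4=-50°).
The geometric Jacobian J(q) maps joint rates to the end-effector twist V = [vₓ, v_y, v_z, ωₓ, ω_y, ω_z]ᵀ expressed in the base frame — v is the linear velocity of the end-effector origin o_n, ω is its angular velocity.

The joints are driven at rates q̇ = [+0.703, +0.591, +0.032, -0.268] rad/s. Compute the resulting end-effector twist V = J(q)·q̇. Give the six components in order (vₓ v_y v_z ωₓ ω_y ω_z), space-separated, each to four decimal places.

o_n = [-1.4017, 1.0614, 0.3912]
J₁: ẑ×o_n = [-1.0614, -1.4017, 0.0000], ω = ẑ
J2: z=[0.0000, 0.0000, 1.0000] o=[0.0342, 0.4888, 0.0000] → [-0.5726, -1.4358, 0.0000, 0.0000, 0.0000, 1.0000]
J3: z=[-0.2588, 0.9659, 0.0000] o=[-0.6226, 0.3128, 0.0000] → [0.3778, 0.1012, 0.5587, -0.2588, 0.9659, 0.0000]
J4: z=[-0.2662, -0.0713, 0.9613] o=[-0.9028, 0.8382, -0.0386] → [-0.2452, -0.3652, -0.0950, -0.2662, -0.0713, 0.9613]
V = J·q̇ = [-1.0068, -1.7328, 0.0433, 0.0631, 0.0500, 1.0364]

-1.0068 -1.7328 0.0433 0.0631 0.0500 1.0364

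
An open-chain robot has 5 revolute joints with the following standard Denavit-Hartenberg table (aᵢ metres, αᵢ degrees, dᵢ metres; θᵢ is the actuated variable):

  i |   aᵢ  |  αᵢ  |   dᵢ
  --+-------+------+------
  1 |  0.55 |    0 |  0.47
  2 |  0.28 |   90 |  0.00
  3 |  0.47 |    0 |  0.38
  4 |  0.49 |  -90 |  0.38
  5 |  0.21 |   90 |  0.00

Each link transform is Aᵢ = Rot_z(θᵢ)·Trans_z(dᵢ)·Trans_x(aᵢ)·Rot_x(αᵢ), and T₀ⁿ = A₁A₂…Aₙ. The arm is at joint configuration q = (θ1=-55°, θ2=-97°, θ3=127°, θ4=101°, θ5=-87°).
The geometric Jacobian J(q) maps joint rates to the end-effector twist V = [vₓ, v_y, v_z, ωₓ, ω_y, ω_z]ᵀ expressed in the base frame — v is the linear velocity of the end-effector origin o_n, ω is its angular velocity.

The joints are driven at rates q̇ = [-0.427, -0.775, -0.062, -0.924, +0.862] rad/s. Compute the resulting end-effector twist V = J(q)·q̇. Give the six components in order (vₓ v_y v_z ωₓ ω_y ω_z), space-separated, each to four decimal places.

1.4424 0.2635 0.2137 -0.1027 -1.1713 -1.7788

o_n = [0.1587, 0.5644, 0.4731]
J₁: ẑ×o_n = [-0.5644, 0.1587, 0.0000], ω = ẑ
J2: z=[0.0000, 0.0000, 1.0000] o=[0.3155, -0.4505, 0.4700] → [-1.0149, -0.1567, 0.0000, 0.0000, 0.0000, 1.0000]
J3: z=[-0.4695, 0.8829, 0.0000] o=[0.0682, -0.5820, 0.4700] → [0.0027, 0.0014, -0.6181, -0.4695, 0.8829, 0.0000]
J4: z=[-0.4695, 0.8829, 0.0000] o=[0.1396, -0.1137, 0.8454] → [-0.3287, -0.1748, -0.3352, -0.4695, 0.8829, 0.0000]
J5: z=[-0.6562, -0.3489, -0.6691] o=[0.2507, 0.3758, 0.4812] → [0.1291, 0.0562, -0.1558, -0.6562, -0.3489, -0.6691]
V = J·q̇ = [1.4424, 0.2635, 0.2137, -0.1027, -1.1713, -1.7788]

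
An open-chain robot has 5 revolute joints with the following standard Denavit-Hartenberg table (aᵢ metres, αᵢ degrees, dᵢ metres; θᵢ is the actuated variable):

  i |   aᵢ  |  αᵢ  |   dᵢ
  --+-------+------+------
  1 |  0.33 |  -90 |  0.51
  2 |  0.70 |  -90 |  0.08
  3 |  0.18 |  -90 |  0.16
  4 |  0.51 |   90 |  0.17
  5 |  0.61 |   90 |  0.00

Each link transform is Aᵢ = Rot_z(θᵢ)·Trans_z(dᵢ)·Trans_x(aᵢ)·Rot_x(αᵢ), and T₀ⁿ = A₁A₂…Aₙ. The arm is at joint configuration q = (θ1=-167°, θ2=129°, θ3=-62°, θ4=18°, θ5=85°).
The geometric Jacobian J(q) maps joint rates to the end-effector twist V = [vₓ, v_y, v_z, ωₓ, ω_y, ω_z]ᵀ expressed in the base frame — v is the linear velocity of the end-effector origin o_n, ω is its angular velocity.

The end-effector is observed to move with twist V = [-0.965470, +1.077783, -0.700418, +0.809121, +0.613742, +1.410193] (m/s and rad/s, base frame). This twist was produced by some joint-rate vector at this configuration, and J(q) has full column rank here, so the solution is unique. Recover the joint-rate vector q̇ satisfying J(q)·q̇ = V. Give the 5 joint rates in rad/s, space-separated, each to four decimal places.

0.2760 -0.8410 0.7100 -0.4630 0.7610

o_n = [0.8021, -0.1707, -0.8375]
J₁: ẑ×o_n = [0.1707, 0.8021, -0.0000], ω = ẑ
J2: z=[0.2250, -0.9744, 0.0000] o=[-0.3215, -0.0742, 0.5100] → [1.3130, 0.3031, 1.0732, 0.2250, -0.9744, 0.0000]
J3: z=[0.7572, 0.1748, 0.6293] o=[0.1257, -0.0531, -0.0340] → [-0.0665, 1.0342, -0.2073, 0.7572, 0.1748, 0.6293]
J4: z=[0.4358, 0.5824, -0.6862] o=[0.3344, -0.1680, 0.0010] → [-0.4902, 0.0445, -0.2736, 0.4358, 0.5824, -0.6862]
J5: z=[0.8705, -0.0791, 0.4858] o=[0.5251, -0.4816, -0.3918] → [-0.1158, 0.5226, 0.2926, 0.8705, -0.0791, 0.4858]
q̇ = J⁺·V = [0.2760, -0.8410, 0.7100, -0.4630, 0.7610]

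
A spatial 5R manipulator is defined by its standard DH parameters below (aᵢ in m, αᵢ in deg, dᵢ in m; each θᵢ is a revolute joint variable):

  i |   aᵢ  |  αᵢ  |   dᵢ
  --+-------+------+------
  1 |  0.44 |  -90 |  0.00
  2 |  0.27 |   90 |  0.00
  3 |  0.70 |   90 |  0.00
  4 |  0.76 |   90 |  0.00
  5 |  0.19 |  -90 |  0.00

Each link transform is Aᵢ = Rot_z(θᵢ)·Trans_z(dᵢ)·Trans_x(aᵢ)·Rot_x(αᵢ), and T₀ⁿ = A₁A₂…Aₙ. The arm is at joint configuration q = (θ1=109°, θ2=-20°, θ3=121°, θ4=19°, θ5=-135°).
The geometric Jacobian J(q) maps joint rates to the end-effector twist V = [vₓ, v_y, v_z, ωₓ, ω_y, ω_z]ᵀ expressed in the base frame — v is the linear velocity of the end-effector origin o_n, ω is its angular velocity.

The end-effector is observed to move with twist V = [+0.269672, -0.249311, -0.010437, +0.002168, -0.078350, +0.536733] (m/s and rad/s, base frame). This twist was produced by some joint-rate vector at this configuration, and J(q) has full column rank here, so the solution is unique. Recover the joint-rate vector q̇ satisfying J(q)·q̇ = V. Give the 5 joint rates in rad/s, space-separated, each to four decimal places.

o_n = [-0.9458, -0.4412, 0.0169]
J₁: ẑ×o_n = [0.4412, -0.9458, 0.0000], ω = ẑ
J2: z=[-0.9455, -0.3256, 0.0000] o=[-0.1432, 0.4160, 0.0000] → [-0.0055, 0.0159, 0.5493, -0.9455, -0.3256, 0.0000]
J3: z=[0.1114, -0.3234, 0.9397] o=[-0.2259, 0.6559, 0.0923] → [1.0554, -0.6681, -0.3550, 0.1114, -0.3234, 0.9397]
J4: z=[-0.7492, 0.5939, 0.2932] o=[-0.6829, 0.1402, -0.0310] → [0.1989, -0.0412, 0.5918, -0.7492, 0.5939, 0.2932]
J5: z=[-0.3178, 0.0659, -0.9458] o=[-1.1245, -0.4691, 0.0750] → [0.0226, -0.1875, -0.0207, -0.3178, 0.0659, -0.9458]
q̇ = J⁺·V = [0.1730, 0.0650, 0.1830, 0.0250, -0.1950]

0.1730 0.0650 0.1830 0.0250 -0.1950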